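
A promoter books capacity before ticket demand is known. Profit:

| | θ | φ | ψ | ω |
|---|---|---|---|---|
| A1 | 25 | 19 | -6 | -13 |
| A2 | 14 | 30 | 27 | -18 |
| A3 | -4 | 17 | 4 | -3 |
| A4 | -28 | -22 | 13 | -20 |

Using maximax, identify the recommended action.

Row maxima: A1=25, A2=30, A3=17, A4=13
Best best-case = 30 → A2.

A2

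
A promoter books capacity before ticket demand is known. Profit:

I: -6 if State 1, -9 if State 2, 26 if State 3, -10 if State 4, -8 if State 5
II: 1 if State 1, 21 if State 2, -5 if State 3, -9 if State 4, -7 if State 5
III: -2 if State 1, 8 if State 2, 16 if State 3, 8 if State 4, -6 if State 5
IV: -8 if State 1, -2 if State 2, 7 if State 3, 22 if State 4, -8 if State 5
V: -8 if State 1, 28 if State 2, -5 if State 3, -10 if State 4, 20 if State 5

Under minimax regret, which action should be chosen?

III

Column bests: State 1=1, State 2=28, State 3=26, State 4=22, State 5=20.
I regrets: 7, 37, 0, 32, 28 → max 37
II regrets: 0, 7, 31, 31, 27 → max 31
III regrets: 3, 20, 10, 14, 26 → max 26
IV regrets: 9, 30, 19, 0, 28 → max 30
V regrets: 9, 0, 31, 32, 0 → max 32
Smallest max regret = 26 → III.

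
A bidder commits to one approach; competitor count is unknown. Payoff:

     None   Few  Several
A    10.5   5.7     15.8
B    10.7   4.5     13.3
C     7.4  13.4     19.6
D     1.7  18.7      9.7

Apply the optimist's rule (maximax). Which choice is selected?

Row maxima: A=15.8, B=13.3, C=19.6, D=18.7
Best best-case = 19.6 → C.

C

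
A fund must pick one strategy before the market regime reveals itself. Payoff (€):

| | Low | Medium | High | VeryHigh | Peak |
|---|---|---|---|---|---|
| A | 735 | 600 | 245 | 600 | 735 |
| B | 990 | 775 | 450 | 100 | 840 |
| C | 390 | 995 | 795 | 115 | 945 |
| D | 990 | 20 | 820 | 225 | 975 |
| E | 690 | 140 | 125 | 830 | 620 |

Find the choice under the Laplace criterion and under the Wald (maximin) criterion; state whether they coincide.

Row averages: A=583, B=631, C=648, D=606, E=481
Highest average = 648 → C.
Row minima: A=245, B=100, C=115, D=20, E=125
Best worst-case = 245 → A.

laplace → C; maximin → A (disagree)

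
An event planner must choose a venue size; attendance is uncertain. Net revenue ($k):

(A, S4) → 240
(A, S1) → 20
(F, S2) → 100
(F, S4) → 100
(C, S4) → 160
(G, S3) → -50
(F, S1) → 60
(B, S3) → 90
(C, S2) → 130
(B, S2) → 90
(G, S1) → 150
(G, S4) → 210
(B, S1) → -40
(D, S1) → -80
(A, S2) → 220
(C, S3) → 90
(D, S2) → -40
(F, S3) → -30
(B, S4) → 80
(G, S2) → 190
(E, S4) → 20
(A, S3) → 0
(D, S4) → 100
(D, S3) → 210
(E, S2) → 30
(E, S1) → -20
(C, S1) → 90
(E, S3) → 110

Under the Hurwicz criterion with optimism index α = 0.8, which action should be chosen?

A: 0.8·240 + 0.2·0 = 192
B: 0.8·90 + 0.2·(-40) = 64
C: 0.8·160 + 0.2·90 = 146
D: 0.8·210 + 0.2·(-80) = 152
E: 0.8·110 + 0.2·(-20) = 84
F: 0.8·100 + 0.2·(-30) = 74
G: 0.8·210 + 0.2·(-50) = 158
Highest Hurwicz score = 192 → A.

A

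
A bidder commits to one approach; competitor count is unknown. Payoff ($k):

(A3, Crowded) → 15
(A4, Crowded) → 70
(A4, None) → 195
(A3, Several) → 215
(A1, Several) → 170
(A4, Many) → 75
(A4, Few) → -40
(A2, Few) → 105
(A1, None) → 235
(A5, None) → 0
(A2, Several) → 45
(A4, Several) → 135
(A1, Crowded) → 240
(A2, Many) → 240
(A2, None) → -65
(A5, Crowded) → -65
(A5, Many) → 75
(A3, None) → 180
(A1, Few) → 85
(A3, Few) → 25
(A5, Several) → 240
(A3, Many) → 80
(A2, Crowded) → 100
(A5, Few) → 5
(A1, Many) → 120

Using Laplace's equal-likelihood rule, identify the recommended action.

A1

Row averages: A1=170, A2=85, A3=103, A4=87, A5=51
Highest average = 170 → A1.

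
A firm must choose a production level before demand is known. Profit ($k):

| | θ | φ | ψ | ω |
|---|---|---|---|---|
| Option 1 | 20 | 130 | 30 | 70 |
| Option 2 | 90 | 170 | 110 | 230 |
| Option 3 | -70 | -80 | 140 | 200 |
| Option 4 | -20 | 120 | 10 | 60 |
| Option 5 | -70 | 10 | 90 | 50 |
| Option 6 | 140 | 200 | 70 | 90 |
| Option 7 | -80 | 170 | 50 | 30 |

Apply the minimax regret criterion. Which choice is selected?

Option 2

Column bests: θ=140, φ=200, ψ=140, ω=230.
Option 1 regrets: 120, 70, 110, 160 → max 160
Option 2 regrets: 50, 30, 30, 0 → max 50
Option 3 regrets: 210, 280, 0, 30 → max 280
Option 4 regrets: 160, 80, 130, 170 → max 170
Option 5 regrets: 210, 190, 50, 180 → max 210
Option 6 regrets: 0, 0, 70, 140 → max 140
Option 7 regrets: 220, 30, 90, 200 → max 220
Smallest max regret = 50 → Option 2.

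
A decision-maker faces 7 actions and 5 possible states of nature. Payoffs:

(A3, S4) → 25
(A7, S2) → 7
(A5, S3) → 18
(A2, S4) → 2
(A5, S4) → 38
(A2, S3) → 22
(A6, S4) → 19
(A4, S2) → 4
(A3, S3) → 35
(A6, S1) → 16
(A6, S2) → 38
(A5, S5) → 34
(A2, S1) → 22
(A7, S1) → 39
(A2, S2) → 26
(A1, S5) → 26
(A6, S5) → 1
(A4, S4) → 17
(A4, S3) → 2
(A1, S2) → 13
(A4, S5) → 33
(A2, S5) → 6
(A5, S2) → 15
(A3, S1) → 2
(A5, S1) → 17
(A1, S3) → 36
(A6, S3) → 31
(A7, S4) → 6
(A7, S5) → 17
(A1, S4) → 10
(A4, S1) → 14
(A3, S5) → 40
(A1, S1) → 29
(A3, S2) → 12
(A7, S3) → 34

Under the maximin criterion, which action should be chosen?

Row minima: A1=10, A2=2, A3=2, A4=2, A5=15, A6=1, A7=6
Best worst-case = 15 → A5.

A5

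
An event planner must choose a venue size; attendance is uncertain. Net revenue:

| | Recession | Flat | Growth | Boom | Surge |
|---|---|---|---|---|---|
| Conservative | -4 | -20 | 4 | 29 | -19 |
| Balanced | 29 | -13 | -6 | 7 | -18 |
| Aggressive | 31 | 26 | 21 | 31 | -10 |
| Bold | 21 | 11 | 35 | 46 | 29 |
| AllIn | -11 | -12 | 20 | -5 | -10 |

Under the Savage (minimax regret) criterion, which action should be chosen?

Bold

Column bests: Recession=31, Flat=26, Growth=35, Boom=46, Surge=29.
Conservative regrets: 35, 46, 31, 17, 48 → max 48
Balanced regrets: 2, 39, 41, 39, 47 → max 47
Aggressive regrets: 0, 0, 14, 15, 39 → max 39
Bold regrets: 10, 15, 0, 0, 0 → max 15
AllIn regrets: 42, 38, 15, 51, 39 → max 51
Smallest max regret = 15 → Bold.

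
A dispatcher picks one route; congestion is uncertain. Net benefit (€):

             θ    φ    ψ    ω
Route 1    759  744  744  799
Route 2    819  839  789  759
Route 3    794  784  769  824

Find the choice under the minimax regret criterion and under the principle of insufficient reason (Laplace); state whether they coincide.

minimax regret → Route 3; laplace → Route 2 (disagree)

Column bests: θ=819, φ=839, ψ=789, ω=824.
Route 1 regrets: 60, 95, 45, 25 → max 95
Route 2 regrets: 0, 0, 0, 65 → max 65
Route 3 regrets: 25, 55, 20, 0 → max 55
Smallest max regret = 55 → Route 3.
Row averages: Route 1=761.5, Route 2=801.5, Route 3=792.75
Highest average = 801.5 → Route 2.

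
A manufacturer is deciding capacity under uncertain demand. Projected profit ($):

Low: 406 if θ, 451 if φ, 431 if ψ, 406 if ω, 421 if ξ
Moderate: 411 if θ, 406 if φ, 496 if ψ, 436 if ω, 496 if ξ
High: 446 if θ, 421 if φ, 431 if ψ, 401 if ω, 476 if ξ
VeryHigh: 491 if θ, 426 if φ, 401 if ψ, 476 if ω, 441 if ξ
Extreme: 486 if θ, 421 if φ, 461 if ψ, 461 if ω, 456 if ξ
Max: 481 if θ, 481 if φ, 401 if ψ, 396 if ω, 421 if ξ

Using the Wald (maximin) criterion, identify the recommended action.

Extreme

Row minima: Low=406, Moderate=406, High=401, VeryHigh=401, Extreme=421, Max=396
Best worst-case = 421 → Extreme.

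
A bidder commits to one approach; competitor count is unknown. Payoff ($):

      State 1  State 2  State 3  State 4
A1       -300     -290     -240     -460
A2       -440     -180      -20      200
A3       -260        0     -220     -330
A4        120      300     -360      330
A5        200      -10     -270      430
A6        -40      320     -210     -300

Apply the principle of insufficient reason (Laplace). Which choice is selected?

A4

Row averages: A1=-322.5, A2=-110, A3=-202.5, A4=97.5, A5=87.5, A6=-57.5
Highest average = 97.5 → A4.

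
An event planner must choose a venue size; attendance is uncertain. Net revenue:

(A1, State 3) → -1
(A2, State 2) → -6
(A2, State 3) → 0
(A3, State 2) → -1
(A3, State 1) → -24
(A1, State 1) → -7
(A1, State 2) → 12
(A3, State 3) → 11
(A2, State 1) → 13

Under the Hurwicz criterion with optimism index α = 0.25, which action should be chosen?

A1: 0.25·12 + 0.75·(-7) = -2.25
A2: 0.25·13 + 0.75·(-6) = -1.25
A3: 0.25·11 + 0.75·(-24) = -15.25
Highest Hurwicz score = -1.25 → A2.

A2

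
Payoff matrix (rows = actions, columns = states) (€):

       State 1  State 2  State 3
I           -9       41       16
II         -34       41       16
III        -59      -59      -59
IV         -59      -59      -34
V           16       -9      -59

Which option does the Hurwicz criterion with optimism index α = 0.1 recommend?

I: 0.1·41 + 0.9·(-9) = -4
II: 0.1·41 + 0.9·(-34) = -26.5
III: 0.1·(-59) + 0.9·(-59) = -59
IV: 0.1·(-34) + 0.9·(-59) = -56.5
V: 0.1·16 + 0.9·(-59) = -51.5
Highest Hurwicz score = -4 → I.

I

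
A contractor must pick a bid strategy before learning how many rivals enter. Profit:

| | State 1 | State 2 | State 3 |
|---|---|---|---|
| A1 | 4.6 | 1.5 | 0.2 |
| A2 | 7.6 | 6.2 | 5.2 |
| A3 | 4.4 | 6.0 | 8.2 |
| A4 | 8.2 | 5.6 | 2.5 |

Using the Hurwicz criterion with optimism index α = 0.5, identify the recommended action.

A1: 0.5·4.6 + 0.5·0.2 = 2.4
A2: 0.5·7.6 + 0.5·5.2 = 6.4
A3: 0.5·8.2 + 0.5·4.4 = 6.3
A4: 0.5·8.2 + 0.5·2.5 = 5.35
Highest Hurwicz score = 6.4 → A2.

A2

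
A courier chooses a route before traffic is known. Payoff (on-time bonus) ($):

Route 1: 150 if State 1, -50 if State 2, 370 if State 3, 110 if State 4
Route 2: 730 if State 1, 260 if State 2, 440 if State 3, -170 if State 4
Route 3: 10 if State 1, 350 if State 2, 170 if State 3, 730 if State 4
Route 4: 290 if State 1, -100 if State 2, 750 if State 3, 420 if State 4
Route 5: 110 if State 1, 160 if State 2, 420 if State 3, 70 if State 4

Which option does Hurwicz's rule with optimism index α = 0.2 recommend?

Route 1: 0.2·370 + 0.8·(-50) = 34
Route 2: 0.2·730 + 0.8·(-170) = 10
Route 3: 0.2·730 + 0.8·10 = 154
Route 4: 0.2·750 + 0.8·(-100) = 70
Route 5: 0.2·420 + 0.8·70 = 140
Highest Hurwicz score = 154 → Route 3.

Route 3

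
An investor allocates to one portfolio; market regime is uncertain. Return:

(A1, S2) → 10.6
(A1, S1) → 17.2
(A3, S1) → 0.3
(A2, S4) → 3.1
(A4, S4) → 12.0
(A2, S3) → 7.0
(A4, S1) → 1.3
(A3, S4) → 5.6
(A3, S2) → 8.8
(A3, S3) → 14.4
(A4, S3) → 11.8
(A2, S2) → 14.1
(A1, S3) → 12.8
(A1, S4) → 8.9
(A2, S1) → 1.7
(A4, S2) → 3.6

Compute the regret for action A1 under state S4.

3.1

Best payoff under S4 is 12.0.
Regret = 12.0 − 8.9 = 3.1.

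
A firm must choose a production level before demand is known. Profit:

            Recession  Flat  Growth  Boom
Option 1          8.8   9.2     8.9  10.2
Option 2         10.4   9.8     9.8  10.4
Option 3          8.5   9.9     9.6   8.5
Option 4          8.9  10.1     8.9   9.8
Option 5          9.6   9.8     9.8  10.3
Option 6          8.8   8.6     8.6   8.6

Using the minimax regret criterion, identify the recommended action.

Column bests: Recession=10.4, Flat=10.1, Growth=9.8, Boom=10.4.
Option 1 regrets: 1.6, 0.9, 0.9, 0.2 → max 1.6
Option 2 regrets: 0.0, 0.3, 0.0, 0.0 → max 0.3
Option 3 regrets: 1.9, 0.2, 0.2, 1.9 → max 1.9
Option 4 regrets: 1.5, 0.0, 0.9, 0.6 → max 1.5
Option 5 regrets: 0.8, 0.3, 0.0, 0.1 → max 0.8
Option 6 regrets: 1.6, 1.5, 1.2, 1.8 → max 1.8
Smallest max regret = 0.3 → Option 2.

Option 2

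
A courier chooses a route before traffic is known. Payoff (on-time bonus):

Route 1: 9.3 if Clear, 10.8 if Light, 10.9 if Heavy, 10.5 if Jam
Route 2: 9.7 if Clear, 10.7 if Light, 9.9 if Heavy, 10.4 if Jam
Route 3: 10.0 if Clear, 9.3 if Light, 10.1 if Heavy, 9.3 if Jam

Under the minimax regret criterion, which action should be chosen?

Column bests: Clear=10.0, Light=10.8, Heavy=10.9, Jam=10.5.
Route 1 regrets: 0.7, 0.0, 0.0, 0.0 → max 0.7
Route 2 regrets: 0.3, 0.1, 1.0, 0.1 → max 1.0
Route 3 regrets: 0.0, 1.5, 0.8, 1.2 → max 1.5
Smallest max regret = 0.7 → Route 1.

Route 1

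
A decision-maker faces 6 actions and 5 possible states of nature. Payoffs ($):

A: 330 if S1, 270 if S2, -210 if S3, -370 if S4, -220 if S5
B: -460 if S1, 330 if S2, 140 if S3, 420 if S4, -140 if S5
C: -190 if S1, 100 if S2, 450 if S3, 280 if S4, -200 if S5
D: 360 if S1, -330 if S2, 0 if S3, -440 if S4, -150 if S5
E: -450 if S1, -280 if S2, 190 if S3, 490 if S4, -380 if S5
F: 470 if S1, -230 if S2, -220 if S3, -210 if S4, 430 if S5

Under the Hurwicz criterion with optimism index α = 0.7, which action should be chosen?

F

A: 0.7·330 + 0.3·(-370) = 120
B: 0.7·420 + 0.3·(-460) = 156
C: 0.7·450 + 0.3·(-200) = 255
D: 0.7·360 + 0.3·(-440) = 120
E: 0.7·490 + 0.3·(-450) = 208
F: 0.7·470 + 0.3·(-230) = 260
Highest Hurwicz score = 260 → F.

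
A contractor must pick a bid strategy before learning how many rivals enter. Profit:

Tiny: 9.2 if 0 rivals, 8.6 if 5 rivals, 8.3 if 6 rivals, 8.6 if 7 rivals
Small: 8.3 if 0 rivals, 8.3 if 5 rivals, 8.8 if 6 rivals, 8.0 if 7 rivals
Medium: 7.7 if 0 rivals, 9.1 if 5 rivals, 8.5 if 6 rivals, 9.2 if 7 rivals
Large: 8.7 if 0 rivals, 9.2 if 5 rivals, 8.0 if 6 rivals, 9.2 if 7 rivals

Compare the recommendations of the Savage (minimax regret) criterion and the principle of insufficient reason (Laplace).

minimax regret → Tiny; laplace → Large (disagree)

Column bests: 0 rivals=9.2, 5 rivals=9.2, 6 rivals=8.8, 7 rivals=9.2.
Tiny regrets: 0.0, 0.6, 0.5, 0.6 → max 0.6
Small regrets: 0.9, 0.9, 0.0, 1.2 → max 1.2
Medium regrets: 1.5, 0.1, 0.3, 0.0 → max 1.5
Large regrets: 0.5, 0.0, 0.8, 0.0 → max 0.8
Smallest max regret = 0.6 → Tiny.
Row averages: Tiny=8.675, Small=8.35, Medium=8.625, Large=8.775
Highest average = 8.775 → Large.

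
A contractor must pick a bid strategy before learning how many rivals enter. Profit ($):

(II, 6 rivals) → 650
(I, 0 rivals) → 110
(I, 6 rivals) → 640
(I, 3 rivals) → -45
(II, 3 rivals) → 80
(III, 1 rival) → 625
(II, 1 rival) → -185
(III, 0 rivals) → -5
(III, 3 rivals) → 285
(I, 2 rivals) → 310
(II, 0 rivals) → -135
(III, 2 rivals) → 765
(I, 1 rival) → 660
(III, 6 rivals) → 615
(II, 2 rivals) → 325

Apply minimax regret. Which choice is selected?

III

Column bests: 0 rivals=110, 1 rival=660, 2 rivals=765, 3 rivals=285, 6 rivals=650.
I regrets: 0, 0, 455, 330, 10 → max 455
II regrets: 245, 845, 440, 205, 0 → max 845
III regrets: 115, 35, 0, 0, 35 → max 115
Smallest max regret = 115 → III.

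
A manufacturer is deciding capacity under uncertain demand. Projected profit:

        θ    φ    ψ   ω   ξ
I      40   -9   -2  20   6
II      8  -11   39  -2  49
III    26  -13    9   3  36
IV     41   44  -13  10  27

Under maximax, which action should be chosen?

II

Row maxima: I=40, II=49, III=36, IV=44
Best best-case = 49 → II.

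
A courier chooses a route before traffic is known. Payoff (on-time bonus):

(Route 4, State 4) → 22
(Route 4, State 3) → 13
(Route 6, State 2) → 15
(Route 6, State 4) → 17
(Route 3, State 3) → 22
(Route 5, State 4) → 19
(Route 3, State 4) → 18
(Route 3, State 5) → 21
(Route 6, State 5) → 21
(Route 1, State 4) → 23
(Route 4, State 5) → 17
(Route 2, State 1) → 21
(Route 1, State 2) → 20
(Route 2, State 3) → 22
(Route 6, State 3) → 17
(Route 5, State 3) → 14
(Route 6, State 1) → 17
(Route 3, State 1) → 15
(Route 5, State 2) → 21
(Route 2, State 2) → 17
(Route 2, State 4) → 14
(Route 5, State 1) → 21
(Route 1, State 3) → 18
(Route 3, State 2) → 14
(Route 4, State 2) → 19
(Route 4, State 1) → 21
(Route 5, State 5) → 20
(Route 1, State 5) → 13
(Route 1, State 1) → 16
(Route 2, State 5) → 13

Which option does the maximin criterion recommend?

Row minima: Route 1=13, Route 2=13, Route 3=14, Route 4=13, Route 5=14, Route 6=15
Best worst-case = 15 → Route 6.

Route 6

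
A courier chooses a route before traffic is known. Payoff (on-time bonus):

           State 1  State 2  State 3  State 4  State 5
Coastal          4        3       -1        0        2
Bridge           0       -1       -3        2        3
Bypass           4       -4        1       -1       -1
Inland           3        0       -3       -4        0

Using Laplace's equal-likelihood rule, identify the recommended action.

Coastal

Row averages: Coastal=1.6, Bridge=0.2, Bypass=-0.2, Inland=-0.8
Highest average = 1.6 → Coastal.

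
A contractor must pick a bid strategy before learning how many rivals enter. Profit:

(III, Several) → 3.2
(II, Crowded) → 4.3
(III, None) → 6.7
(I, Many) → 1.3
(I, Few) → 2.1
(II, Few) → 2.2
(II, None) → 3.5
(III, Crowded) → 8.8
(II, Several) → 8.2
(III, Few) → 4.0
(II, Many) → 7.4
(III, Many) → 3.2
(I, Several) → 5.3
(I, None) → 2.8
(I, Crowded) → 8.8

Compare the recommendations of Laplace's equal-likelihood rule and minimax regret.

laplace → III; minimax regret → II (disagree)

Row averages: I=4.06, II=5.12, III=5.18
Highest average = 5.18 → III.
Column bests: None=6.7, Few=4.0, Several=8.2, Many=7.4, Crowded=8.8.
I regrets: 3.9, 1.9, 2.9, 6.1, 0.0 → max 6.1
II regrets: 3.2, 1.8, 0.0, 0.0, 4.5 → max 4.5
III regrets: 0.0, 0.0, 5.0, 4.2, 0.0 → max 5.0
Smallest max regret = 4.5 → II.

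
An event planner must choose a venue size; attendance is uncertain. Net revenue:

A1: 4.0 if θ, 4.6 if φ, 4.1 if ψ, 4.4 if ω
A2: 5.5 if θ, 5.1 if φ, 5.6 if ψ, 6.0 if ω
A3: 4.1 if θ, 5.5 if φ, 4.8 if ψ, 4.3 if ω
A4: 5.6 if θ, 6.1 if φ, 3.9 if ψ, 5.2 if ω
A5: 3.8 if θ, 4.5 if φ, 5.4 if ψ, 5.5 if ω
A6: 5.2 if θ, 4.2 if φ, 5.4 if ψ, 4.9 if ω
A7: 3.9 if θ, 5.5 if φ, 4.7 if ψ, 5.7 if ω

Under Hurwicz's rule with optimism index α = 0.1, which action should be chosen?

A2

A1: 0.1·4.6 + 0.9·4.0 = 4.06
A2: 0.1·6.0 + 0.9·5.1 = 5.19
A3: 0.1·5.5 + 0.9·4.1 = 4.24
A4: 0.1·6.1 + 0.9·3.9 = 4.12
A5: 0.1·5.5 + 0.9·3.8 = 3.97
A6: 0.1·5.4 + 0.9·4.2 = 4.32
A7: 0.1·5.7 + 0.9·3.9 = 4.08
Highest Hurwicz score = 5.19 → A2.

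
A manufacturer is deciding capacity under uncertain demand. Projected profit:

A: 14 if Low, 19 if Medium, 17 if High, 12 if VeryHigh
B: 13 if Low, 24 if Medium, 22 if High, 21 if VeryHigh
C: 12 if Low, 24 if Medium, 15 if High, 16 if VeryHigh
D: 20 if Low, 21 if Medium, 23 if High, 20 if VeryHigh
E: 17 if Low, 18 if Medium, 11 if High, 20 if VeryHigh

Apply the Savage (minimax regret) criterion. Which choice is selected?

D

Column bests: Low=20, Medium=24, High=23, VeryHigh=21.
A regrets: 6, 5, 6, 9 → max 9
B regrets: 7, 0, 1, 0 → max 7
C regrets: 8, 0, 8, 5 → max 8
D regrets: 0, 3, 0, 1 → max 3
E regrets: 3, 6, 12, 1 → max 12
Smallest max regret = 3 → D.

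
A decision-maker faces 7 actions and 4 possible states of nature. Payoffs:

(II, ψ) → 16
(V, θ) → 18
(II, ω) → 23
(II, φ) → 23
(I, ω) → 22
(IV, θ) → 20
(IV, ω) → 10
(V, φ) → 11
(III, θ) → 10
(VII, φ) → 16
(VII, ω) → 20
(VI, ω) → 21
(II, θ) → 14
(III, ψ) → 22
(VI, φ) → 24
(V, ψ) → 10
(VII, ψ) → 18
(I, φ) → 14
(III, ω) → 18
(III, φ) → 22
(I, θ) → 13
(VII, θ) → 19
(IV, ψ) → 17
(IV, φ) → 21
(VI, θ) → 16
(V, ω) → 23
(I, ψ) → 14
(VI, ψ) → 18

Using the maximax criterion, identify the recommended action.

Row maxima: I=22, II=23, III=22, IV=21, V=23, VI=24, VII=20
Best best-case = 24 → VI.

VI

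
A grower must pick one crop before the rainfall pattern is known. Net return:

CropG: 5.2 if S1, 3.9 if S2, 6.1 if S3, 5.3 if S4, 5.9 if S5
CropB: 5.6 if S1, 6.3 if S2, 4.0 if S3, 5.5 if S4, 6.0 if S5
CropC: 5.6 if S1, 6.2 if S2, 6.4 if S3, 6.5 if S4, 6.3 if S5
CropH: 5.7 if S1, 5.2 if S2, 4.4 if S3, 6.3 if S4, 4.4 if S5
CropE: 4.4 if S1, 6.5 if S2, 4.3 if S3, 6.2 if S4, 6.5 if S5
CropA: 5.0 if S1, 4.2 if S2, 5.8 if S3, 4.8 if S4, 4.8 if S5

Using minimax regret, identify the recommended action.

Column bests: S1=5.7, S2=6.5, S3=6.4, S4=6.5, S5=6.5.
CropG regrets: 0.5, 2.6, 0.3, 1.2, 0.6 → max 2.6
CropB regrets: 0.1, 0.2, 2.4, 1.0, 0.5 → max 2.4
CropC regrets: 0.1, 0.3, 0.0, 0.0, 0.2 → max 0.3
CropH regrets: 0.0, 1.3, 2.0, 0.2, 2.1 → max 2.1
CropE regrets: 1.3, 0.0, 2.1, 0.3, 0.0 → max 2.1
CropA regrets: 0.7, 2.3, 0.6, 1.7, 1.7 → max 2.3
Smallest max regret = 0.3 → CropC.

CropC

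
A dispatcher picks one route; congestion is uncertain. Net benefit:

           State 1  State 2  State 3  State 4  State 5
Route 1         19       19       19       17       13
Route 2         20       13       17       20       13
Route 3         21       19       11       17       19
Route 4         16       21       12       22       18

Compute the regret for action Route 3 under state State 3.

8

Best payoff under State 3 is 19.
Regret = 19 − 11 = 8.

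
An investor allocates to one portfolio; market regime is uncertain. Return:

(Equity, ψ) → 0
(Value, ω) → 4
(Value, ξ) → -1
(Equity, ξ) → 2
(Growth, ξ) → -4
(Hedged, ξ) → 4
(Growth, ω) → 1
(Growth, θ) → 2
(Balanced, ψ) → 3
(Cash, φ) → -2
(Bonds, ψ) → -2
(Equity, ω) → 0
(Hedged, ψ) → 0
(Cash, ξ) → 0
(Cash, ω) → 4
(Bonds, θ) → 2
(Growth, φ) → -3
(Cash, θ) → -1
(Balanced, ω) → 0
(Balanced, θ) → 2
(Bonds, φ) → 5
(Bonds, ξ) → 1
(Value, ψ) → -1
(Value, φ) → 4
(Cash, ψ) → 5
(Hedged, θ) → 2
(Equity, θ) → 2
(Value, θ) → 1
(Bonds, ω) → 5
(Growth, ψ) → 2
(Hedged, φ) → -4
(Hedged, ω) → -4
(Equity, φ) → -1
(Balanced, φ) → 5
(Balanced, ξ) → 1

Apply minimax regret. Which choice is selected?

Column bests: θ=2, φ=5, ψ=5, ω=5, ξ=4.
Hedged regrets: 0, 9, 5, 9, 0 → max 9
Bonds regrets: 0, 0, 7, 0, 3 → max 7
Growth regrets: 0, 8, 3, 4, 8 → max 8
Cash regrets: 3, 7, 0, 1, 4 → max 7
Value regrets: 1, 1, 6, 1, 5 → max 6
Equity regrets: 0, 6, 5, 5, 2 → max 6
Balanced regrets: 0, 0, 2, 5, 3 → max 5
Smallest max regret = 5 → Balanced.

Balanced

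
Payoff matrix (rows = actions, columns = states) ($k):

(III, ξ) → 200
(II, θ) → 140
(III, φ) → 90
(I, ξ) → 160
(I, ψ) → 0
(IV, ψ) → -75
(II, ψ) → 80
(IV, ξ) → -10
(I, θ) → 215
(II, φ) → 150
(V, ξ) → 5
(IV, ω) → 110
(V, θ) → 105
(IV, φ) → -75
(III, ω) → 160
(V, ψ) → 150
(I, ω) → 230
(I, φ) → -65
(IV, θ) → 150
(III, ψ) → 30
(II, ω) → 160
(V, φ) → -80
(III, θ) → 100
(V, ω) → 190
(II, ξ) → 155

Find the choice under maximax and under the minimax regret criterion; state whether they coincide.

Row maxima: I=230, II=160, III=200, IV=150, V=190
Best best-case = 230 → I.
Column bests: θ=215, φ=150, ψ=150, ω=230, ξ=200.
I regrets: 0, 215, 150, 0, 40 → max 215
II regrets: 75, 0, 70, 70, 45 → max 75
III regrets: 115, 60, 120, 70, 0 → max 120
IV regrets: 65, 225, 225, 120, 210 → max 225
V regrets: 110, 230, 0, 40, 195 → max 230
Smallest max regret = 75 → II.

maximax → I; minimax regret → II (disagree)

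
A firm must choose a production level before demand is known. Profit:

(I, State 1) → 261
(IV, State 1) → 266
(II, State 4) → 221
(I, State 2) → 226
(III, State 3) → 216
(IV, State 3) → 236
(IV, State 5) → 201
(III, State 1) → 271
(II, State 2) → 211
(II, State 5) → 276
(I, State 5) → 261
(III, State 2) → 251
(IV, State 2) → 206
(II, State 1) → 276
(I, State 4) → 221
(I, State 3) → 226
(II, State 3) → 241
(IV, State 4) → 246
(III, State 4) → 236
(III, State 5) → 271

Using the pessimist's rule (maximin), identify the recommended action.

Row minima: I=221, II=211, III=216, IV=201
Best worst-case = 221 → I.

I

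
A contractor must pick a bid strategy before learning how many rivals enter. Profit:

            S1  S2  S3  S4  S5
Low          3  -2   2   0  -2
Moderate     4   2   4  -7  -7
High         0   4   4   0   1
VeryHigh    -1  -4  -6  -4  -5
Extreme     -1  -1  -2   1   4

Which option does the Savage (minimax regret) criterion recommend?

Column bests: S1=4, S2=4, S3=4, S4=1, S5=4.
Low regrets: 1, 6, 2, 1, 6 → max 6
Moderate regrets: 0, 2, 0, 8, 11 → max 11
High regrets: 4, 0, 0, 1, 3 → max 4
VeryHigh regrets: 5, 8, 10, 5, 9 → max 10
Extreme regrets: 5, 5, 6, 0, 0 → max 6
Smallest max regret = 4 → High.

High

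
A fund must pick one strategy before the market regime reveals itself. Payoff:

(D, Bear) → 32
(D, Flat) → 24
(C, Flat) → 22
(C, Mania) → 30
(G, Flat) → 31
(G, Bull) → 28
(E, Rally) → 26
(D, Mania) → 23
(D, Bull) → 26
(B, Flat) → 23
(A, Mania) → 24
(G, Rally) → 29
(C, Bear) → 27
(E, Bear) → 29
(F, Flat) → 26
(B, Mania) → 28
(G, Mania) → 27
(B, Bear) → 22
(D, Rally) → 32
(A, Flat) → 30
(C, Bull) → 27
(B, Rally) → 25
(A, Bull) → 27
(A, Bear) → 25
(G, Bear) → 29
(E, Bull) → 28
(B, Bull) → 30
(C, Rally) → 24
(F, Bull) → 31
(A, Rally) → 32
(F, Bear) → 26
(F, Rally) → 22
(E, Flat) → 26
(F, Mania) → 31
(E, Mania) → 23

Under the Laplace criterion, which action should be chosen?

G

Row averages: A=27.6, B=25.6, C=26, D=27.4, E=26.4, F=27.2, G=28.8
Highest average = 28.8 → G.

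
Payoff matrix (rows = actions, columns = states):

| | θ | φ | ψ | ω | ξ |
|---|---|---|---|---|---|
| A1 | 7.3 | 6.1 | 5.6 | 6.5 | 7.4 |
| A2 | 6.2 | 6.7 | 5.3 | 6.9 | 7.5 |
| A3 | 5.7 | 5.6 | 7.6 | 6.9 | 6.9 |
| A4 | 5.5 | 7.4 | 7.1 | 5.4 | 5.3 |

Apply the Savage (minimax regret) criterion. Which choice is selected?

A3

Column bests: θ=7.3, φ=7.4, ψ=7.6, ω=6.9, ξ=7.5.
A1 regrets: 0.0, 1.3, 2.0, 0.4, 0.1 → max 2.0
A2 regrets: 1.1, 0.7, 2.3, 0.0, 0.0 → max 2.3
A3 regrets: 1.6, 1.8, 0.0, 0.0, 0.6 → max 1.8
A4 regrets: 1.8, 0.0, 0.5, 1.5, 2.2 → max 2.2
Smallest max regret = 1.8 → A3.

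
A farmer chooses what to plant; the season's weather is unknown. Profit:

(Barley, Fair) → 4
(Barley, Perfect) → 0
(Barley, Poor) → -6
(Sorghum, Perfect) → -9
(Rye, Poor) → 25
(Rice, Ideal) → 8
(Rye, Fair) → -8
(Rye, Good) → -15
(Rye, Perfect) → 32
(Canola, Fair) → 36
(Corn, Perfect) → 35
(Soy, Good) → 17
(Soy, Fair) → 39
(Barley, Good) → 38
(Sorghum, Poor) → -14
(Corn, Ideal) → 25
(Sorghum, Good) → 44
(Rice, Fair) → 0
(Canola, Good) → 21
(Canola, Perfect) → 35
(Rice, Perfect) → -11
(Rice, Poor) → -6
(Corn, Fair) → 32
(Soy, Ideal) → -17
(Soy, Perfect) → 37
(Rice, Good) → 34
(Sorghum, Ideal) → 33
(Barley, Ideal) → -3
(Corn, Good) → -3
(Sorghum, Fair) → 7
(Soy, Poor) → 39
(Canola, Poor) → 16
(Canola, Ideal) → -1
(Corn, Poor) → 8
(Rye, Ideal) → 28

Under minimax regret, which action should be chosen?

Column bests: Poor=39, Fair=39, Good=44, Ideal=33, Perfect=37.
Sorghum regrets: 53, 32, 0, 0, 46 → max 53
Rice regrets: 45, 39, 10, 25, 48 → max 48
Rye regrets: 14, 47, 59, 5, 5 → max 59
Canola regrets: 23, 3, 23, 34, 2 → max 34
Soy regrets: 0, 0, 27, 50, 0 → max 50
Corn regrets: 31, 7, 47, 8, 2 → max 47
Barley regrets: 45, 35, 6, 36, 37 → max 45
Smallest max regret = 34 → Canola.

Canola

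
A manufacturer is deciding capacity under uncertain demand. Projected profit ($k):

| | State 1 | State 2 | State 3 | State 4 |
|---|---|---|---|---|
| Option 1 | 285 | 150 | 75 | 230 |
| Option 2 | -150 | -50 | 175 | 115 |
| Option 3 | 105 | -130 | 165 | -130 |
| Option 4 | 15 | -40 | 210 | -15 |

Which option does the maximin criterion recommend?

Option 1

Row minima: Option 1=75, Option 2=-150, Option 3=-130, Option 4=-40
Best worst-case = 75 → Option 1.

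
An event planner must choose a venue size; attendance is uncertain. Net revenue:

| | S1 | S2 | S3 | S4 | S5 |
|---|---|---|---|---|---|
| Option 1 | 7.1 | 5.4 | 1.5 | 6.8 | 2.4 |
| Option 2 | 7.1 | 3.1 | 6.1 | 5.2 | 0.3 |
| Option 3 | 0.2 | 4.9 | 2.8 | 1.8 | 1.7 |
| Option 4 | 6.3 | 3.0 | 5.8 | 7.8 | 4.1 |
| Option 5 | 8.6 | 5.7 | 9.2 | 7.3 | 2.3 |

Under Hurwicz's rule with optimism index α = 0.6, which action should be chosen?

Option 5

Option 1: 0.6·7.1 + 0.4·1.5 = 4.86
Option 2: 0.6·7.1 + 0.4·0.3 = 4.38
Option 3: 0.6·4.9 + 0.4·0.2 = 3.02
Option 4: 0.6·7.8 + 0.4·3.0 = 5.88
Option 5: 0.6·9.2 + 0.4·2.3 = 6.44
Highest Hurwicz score = 6.44 → Option 5.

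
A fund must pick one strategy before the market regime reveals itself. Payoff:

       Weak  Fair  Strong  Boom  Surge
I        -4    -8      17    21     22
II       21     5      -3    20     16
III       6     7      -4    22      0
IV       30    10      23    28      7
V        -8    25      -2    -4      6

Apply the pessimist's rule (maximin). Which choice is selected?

IV

Row minima: I=-8, II=-3, III=-4, IV=7, V=-8
Best worst-case = 7 → IV.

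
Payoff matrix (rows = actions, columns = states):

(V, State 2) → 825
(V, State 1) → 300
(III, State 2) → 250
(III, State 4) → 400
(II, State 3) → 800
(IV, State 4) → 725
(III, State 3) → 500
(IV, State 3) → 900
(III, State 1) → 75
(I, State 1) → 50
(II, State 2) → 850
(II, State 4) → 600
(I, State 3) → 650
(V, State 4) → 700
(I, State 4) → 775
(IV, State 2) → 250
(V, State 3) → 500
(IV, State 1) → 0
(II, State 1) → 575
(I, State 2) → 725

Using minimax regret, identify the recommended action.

Column bests: State 1=575, State 2=850, State 3=900, State 4=775.
I regrets: 525, 125, 250, 0 → max 525
II regrets: 0, 0, 100, 175 → max 175
III regrets: 500, 600, 400, 375 → max 600
IV regrets: 575, 600, 0, 50 → max 600
V regrets: 275, 25, 400, 75 → max 400
Smallest max regret = 175 → II.

II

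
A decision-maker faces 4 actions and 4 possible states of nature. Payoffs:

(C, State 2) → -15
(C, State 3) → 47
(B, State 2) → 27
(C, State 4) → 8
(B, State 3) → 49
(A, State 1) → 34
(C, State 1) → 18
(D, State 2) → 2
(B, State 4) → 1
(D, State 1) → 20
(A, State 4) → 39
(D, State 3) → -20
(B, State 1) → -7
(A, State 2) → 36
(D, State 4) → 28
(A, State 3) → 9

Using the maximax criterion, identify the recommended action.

Row maxima: A=39, B=49, C=47, D=28
Best best-case = 49 → B.

B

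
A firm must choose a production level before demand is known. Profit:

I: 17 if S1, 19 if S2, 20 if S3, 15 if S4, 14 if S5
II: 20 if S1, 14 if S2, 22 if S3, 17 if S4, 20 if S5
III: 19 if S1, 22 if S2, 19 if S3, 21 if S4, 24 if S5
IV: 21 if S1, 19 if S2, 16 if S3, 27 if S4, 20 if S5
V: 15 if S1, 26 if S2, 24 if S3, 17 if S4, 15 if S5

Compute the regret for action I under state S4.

12

Best payoff under S4 is 27.
Regret = 27 − 15 = 12.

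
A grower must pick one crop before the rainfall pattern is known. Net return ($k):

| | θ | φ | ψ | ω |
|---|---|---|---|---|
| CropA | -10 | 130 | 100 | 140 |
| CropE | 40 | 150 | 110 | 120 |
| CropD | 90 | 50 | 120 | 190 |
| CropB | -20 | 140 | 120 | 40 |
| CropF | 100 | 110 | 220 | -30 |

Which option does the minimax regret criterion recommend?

CropD

Column bests: θ=100, φ=150, ψ=220, ω=190.
CropA regrets: 110, 20, 120, 50 → max 120
CropE regrets: 60, 0, 110, 70 → max 110
CropD regrets: 10, 100, 100, 0 → max 100
CropB regrets: 120, 10, 100, 150 → max 150
CropF regrets: 0, 40, 0, 220 → max 220
Smallest max regret = 100 → CropD.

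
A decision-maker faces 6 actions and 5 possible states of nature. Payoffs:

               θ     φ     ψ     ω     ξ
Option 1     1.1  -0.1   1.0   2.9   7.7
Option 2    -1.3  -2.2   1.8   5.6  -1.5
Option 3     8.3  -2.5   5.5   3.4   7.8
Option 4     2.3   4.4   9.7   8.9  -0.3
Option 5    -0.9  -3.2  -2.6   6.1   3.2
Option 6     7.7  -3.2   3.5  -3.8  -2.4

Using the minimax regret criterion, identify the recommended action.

Option 3

Column bests: θ=8.3, φ=4.4, ψ=9.7, ω=8.9, ξ=7.8.
Option 1 regrets: 7.2, 4.5, 8.7, 6.0, 0.1 → max 8.7
Option 2 regrets: 9.6, 6.6, 7.9, 3.3, 9.3 → max 9.6
Option 3 regrets: 0.0, 6.9, 4.2, 5.5, 0.0 → max 6.9
Option 4 regrets: 6.0, 0.0, 0.0, 0.0, 8.1 → max 8.1
Option 5 regrets: 9.2, 7.6, 12.3, 2.8, 4.6 → max 12.3
Option 6 regrets: 0.6, 7.6, 6.2, 12.7, 10.2 → max 12.7
Smallest max regret = 6.9 → Option 3.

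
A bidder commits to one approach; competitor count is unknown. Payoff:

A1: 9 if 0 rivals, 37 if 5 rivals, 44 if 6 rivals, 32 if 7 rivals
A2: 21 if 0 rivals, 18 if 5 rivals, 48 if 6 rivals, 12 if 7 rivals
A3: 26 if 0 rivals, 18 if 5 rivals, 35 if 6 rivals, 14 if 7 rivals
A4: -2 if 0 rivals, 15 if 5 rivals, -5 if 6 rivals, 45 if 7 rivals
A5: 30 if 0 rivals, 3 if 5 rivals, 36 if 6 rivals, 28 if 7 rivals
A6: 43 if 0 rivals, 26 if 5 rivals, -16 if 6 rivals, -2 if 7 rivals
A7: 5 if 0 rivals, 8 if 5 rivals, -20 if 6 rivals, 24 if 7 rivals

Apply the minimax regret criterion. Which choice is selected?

A3

Column bests: 0 rivals=43, 5 rivals=37, 6 rivals=48, 7 rivals=45.
A1 regrets: 34, 0, 4, 13 → max 34
A2 regrets: 22, 19, 0, 33 → max 33
A3 regrets: 17, 19, 13, 31 → max 31
A4 regrets: 45, 22, 53, 0 → max 53
A5 regrets: 13, 34, 12, 17 → max 34
A6 regrets: 0, 11, 64, 47 → max 64
A7 regrets: 38, 29, 68, 21 → max 68
Smallest max regret = 31 → A3.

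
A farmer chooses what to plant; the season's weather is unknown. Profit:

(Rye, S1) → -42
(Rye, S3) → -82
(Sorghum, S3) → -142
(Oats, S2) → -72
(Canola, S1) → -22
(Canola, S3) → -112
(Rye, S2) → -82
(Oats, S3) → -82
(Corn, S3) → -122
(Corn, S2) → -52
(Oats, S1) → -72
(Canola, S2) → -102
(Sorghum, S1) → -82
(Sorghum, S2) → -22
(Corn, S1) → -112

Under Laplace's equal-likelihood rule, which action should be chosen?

Rye

Row averages: Sorghum=-82, Oats=-226/3, Rye=-206/3, Canola=-236/3, Corn=-286/3
Highest average = -206/3 → Rye.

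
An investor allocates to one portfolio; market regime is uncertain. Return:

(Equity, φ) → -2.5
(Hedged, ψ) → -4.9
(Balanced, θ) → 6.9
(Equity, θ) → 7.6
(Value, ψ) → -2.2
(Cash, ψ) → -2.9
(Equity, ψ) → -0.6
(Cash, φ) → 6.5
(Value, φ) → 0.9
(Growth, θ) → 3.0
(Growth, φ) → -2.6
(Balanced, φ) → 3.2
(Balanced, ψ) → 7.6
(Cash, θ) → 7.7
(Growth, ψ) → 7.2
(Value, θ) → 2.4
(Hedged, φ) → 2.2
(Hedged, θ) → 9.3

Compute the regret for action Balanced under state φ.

3.3

Best payoff under φ is 6.5.
Regret = 6.5 − 3.2 = 3.3.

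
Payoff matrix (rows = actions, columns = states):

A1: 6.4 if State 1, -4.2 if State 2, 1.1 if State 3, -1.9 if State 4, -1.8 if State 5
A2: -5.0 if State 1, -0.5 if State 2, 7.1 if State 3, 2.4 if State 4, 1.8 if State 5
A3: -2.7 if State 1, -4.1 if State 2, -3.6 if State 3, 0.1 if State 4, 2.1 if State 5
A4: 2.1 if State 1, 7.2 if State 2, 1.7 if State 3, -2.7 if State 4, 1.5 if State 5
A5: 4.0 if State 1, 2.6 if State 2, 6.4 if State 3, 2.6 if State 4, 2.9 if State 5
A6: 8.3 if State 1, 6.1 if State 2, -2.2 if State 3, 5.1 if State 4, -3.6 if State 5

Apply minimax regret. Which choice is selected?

Column bests: State 1=8.3, State 2=7.2, State 3=7.1, State 4=5.1, State 5=2.9.
A1 regrets: 1.9, 11.4, 6.0, 7.0, 4.7 → max 11.4
A2 regrets: 13.3, 7.7, 0.0, 2.7, 1.1 → max 13.3
A3 regrets: 11.0, 11.3, 10.7, 5.0, 0.8 → max 11.3
A4 regrets: 6.2, 0.0, 5.4, 7.8, 1.4 → max 7.8
A5 regrets: 4.3, 4.6, 0.7, 2.5, 0.0 → max 4.6
A6 regrets: 0.0, 1.1, 9.3, 0.0, 6.5 → max 9.3
Smallest max regret = 4.6 → A5.

A5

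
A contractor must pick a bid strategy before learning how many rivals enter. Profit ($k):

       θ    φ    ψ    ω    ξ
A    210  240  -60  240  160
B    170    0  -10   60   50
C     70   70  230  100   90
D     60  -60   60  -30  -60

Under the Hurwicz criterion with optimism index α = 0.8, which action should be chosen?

A: 0.8·240 + 0.2·(-60) = 180
B: 0.8·170 + 0.2·(-10) = 134
C: 0.8·230 + 0.2·70 = 198
D: 0.8·60 + 0.2·(-60) = 36
Highest Hurwicz score = 198 → C.

C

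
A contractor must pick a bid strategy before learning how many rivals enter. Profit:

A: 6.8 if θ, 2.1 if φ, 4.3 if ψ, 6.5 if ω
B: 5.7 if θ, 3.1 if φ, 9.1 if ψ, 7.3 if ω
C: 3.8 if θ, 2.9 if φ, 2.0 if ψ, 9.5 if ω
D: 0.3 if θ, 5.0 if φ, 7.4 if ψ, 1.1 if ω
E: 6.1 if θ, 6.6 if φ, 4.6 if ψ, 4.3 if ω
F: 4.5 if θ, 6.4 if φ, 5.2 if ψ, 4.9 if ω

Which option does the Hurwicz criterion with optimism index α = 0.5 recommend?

B

A: 0.5·6.8 + 0.5·2.1 = 4.45
B: 0.5·9.1 + 0.5·3.1 = 6.1
C: 0.5·9.5 + 0.5·2.0 = 5.75
D: 0.5·7.4 + 0.5·0.3 = 3.85
E: 0.5·6.6 + 0.5·4.3 = 5.45
F: 0.5·6.4 + 0.5·4.5 = 5.45
Highest Hurwicz score = 6.1 → B.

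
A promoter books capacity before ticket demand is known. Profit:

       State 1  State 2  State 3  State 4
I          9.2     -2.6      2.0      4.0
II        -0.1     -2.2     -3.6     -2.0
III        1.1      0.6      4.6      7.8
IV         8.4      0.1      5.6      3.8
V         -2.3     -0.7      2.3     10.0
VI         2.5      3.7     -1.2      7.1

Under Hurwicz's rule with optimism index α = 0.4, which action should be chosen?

III

I: 0.4·9.2 + 0.6·(-2.6) = 2.12
II: 0.4·(-0.1) + 0.6·(-3.6) = -2.2
III: 0.4·7.8 + 0.6·0.6 = 3.48
IV: 0.4·8.4 + 0.6·0.1 = 3.42
V: 0.4·10.0 + 0.6·(-2.3) = 2.62
VI: 0.4·7.1 + 0.6·(-1.2) = 2.12
Highest Hurwicz score = 3.48 → III.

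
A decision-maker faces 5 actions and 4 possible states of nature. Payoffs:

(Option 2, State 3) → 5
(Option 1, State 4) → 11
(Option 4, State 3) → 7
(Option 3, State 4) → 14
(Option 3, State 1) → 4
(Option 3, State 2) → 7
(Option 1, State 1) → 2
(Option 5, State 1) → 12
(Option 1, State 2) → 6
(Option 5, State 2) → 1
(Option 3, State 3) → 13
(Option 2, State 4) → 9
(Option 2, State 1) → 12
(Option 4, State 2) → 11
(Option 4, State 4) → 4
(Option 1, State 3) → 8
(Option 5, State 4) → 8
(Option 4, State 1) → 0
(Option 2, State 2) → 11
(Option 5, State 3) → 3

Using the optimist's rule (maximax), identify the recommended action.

Option 3

Row maxima: Option 1=11, Option 2=12, Option 3=14, Option 4=11, Option 5=12
Best best-case = 14 → Option 3.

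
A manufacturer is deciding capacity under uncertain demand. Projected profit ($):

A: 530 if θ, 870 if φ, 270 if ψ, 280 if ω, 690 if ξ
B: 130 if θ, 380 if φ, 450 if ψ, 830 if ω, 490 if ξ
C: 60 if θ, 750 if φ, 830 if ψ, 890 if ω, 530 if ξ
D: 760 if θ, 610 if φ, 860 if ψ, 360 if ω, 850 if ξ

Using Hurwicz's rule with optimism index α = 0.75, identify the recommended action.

A: 0.75·870 + 0.25·270 = 720
B: 0.75·830 + 0.25·130 = 655
C: 0.75·890 + 0.25·60 = 682.5
D: 0.75·860 + 0.25·360 = 735
Highest Hurwicz score = 735 → D.

D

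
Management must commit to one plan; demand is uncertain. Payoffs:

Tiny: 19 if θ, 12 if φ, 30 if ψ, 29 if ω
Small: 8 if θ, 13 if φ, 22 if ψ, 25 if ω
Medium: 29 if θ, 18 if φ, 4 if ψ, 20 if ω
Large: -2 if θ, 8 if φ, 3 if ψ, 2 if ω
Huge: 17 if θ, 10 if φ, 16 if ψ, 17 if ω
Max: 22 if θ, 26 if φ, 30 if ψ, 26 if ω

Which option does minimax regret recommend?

Column bests: θ=29, φ=26, ψ=30, ω=29.
Tiny regrets: 10, 14, 0, 0 → max 14
Small regrets: 21, 13, 8, 4 → max 21
Medium regrets: 0, 8, 26, 9 → max 26
Large regrets: 31, 18, 27, 27 → max 31
Huge regrets: 12, 16, 14, 12 → max 16
Max regrets: 7, 0, 0, 3 → max 7
Smallest max regret = 7 → Max.

Max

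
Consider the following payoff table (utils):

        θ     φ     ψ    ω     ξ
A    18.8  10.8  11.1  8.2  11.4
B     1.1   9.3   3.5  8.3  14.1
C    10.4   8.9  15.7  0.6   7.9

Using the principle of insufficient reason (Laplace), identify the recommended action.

Row averages: A=12.06, B=7.26, C=8.7
Highest average = 12.06 → A.

A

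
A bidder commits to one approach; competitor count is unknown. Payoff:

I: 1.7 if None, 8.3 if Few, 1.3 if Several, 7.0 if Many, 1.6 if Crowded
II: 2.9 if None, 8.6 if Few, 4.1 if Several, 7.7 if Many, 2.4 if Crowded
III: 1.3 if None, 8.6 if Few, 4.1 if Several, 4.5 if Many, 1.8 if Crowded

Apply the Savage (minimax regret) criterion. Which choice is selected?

II

Column bests: None=2.9, Few=8.6, Several=4.1, Many=7.7, Crowded=2.4.
I regrets: 1.2, 0.3, 2.8, 0.7, 0.8 → max 2.8
II regrets: 0.0, 0.0, 0.0, 0.0, 0.0 → max 0.0
III regrets: 1.6, 0.0, 0.0, 3.2, 0.6 → max 3.2
Smallest max regret = 0.0 → II.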